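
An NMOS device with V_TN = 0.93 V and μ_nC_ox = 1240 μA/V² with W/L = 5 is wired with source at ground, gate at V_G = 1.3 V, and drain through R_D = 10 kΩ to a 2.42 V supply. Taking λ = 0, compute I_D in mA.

I_D = 0.230 mA

V_GS = V_G = 1.3 V, so V_ov = 1.3 − 0.93 = 0.37 V.
k_n = μ_nC_ox · (W/L) = 6.2 mA/V².
Assume saturation: I_D = ½ k_n V_ov² = 0.5 × 6.2 × 0.37² = 0.424 mA, giving V_DS = V_DD − I_D R_D = 2.42 − 0.424 × 10 = -1.82 V.
But -1.82 V < V_ov = 0.37 V, so the device is actually in triode.
In triode I_D = k_n[V_ov V_DS − ½ V_DS²] and I_D = (V_DD − V_DS)/R_D. Equating: 31 V_DS² − 23.94 V_DS + 2.42 = 0, giving V_DS = 0.12 V (the root below V_ov).
I_D = (2.42 − 0.12) / 10 = 0.23 mA.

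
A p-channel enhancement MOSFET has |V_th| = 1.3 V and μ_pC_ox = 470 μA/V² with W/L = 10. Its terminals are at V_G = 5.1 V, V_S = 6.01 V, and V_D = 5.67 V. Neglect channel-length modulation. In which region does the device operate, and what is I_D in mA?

V_SG = V_S − V_G = 6.01 − 5.1 = 0.91 V; V_SD = V_S − V_D = 6.01 − 5.67 = 0.34 V.
V_SG = 0.91 V < |V_th| = 1.3 V, so the transistor is in cutoff.

Cutoff; I_D = 0 mA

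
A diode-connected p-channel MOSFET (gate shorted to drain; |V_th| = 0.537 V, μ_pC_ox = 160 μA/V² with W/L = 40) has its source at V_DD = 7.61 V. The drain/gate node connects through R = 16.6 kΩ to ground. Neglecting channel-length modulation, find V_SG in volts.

With gate tied to drain, V_SG = V_SD ≥ V_SG − |V_th|, so the device is in saturation.
k_p = μ_pC_ox · (W/L) = 6.4 mA/V².
KCL at the drain: ½ k_p (V_SG − |V_th|)² = (V_DD − V_SG)/R.
Let x = V_SG − 0.537. Then 53.1 x² + x − 7.073 = 0, giving x = 0.356 V (positive root), so V_SG = 0.893 V.
I_D = (V_DD − V_SG)/R = (7.61 − 0.893) / 16.6 = 0.405 mA.

V_SG = 0.893 V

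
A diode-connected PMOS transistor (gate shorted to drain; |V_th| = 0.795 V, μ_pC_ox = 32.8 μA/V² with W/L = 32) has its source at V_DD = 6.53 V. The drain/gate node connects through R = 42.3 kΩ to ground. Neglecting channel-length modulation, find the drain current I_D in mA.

I_D = 0.124 mA

With gate tied to drain, V_SG = V_SD ≥ V_SG − |V_th|, so the device is in saturation.
k_p = μ_pC_ox · (W/L) = 1.05 mA/V².
KCL at the drain: ½ k_p (V_SG − |V_th|)² = (V_DD − V_SG)/R.
Let x = V_SG − 0.795. Then 22.2 x² + x − 5.735 = 0, giving x = 0.486 V (positive root), so V_SG = 1.28 V.
I_D = (V_DD − V_SG)/R = (6.53 − 1.28) / 42.3 = 0.124 mA.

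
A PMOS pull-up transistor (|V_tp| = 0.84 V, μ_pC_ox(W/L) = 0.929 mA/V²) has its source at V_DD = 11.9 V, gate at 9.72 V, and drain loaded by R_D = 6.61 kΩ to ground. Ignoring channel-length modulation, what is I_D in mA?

I_D = 0.834 mA

V_SG = V_DD − V_G = 11.9 − 9.72 = 2.18 V, so V_ov = 2.18 − 0.84 = 1.34 V.
Assume saturation: I_D = ½ k_p V_ov² = 0.5 × 0.929 × 1.34² = 0.834 mA, giving V_SD = V_DD − I_D R_D = 11.9 − 0.834 × 6.61 = 6.39 V.
V_SD = 6.39 V ≥ V_ov = 1.34 V, confirming saturation.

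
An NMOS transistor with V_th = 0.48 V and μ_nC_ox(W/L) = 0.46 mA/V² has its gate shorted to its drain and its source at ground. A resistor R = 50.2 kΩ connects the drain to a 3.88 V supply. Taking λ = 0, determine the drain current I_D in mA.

With gate tied to drain, V_GS = V_DS ≥ V_GS − V_th, so the device is in saturation.
KCL at the drain: ½ k_n (V_GS − V_th)² = (V_DD − V_GS)/R.
Let x = V_GS − 0.48. Then 11.5 x² + x − 3.4 = 0, giving x = 0.501 V (positive root), so V_GS = 0.981 V.
I_D = (V_DD − V_GS)/R = (3.88 − 0.981) / 50.2 = 0.0577 mA.

I_D = 0.0577 mA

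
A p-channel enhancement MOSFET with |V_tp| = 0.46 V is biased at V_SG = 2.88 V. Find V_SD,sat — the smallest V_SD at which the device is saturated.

The boundary between triode and saturation is V_SD = V_SG − |V_tp| = V_ov.
V_ov = 2.88 − 0.46 = 2.42 V.

V_SD,sat = 2.42 V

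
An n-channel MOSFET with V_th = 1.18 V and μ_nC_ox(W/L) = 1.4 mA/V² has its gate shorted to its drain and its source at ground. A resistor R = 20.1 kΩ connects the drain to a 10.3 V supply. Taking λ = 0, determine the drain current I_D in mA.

I_D = 0.415 mA

With gate tied to drain, V_GS = V_DS ≥ V_GS − V_th, so the device is in saturation.
KCL at the drain: ½ k_n (V_GS − V_th)² = (V_DD − V_GS)/R.
Let x = V_GS − 1.18. Then 14.1 x² + x − 9.12 = 0, giving x = 0.77 V (positive root), so V_GS = 1.95 V.
I_D = (V_DD − V_GS)/R = (10.3 − 1.95) / 20.1 = 0.415 mA.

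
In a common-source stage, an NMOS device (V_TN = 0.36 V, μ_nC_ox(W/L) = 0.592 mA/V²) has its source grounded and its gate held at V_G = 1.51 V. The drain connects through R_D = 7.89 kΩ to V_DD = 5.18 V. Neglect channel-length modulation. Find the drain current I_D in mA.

V_GS = V_G = 1.51 V, so V_ov = 1.51 − 0.36 = 1.15 V.
Assume saturation: I_D = ½ k_n V_ov² = 0.5 × 0.592 × 1.15² = 0.391 mA, giving V_DS = V_DD − I_D R_D = 5.18 − 0.391 × 7.89 = 2.09 V.
V_DS = 2.09 V ≥ V_ov = 1.15 V, confirming saturation.

I_D = 0.391 mA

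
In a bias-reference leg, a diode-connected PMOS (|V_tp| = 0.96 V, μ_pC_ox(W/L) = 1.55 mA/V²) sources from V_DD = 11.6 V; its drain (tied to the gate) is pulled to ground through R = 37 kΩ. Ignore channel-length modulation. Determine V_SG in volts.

V_SG = 1.55 V

With gate tied to drain, V_SG = V_SD ≥ V_SG − |V_tp|, so the device is in saturation.
KCL at the drain: ½ k_p (V_SG − |V_tp|)² = (V_DD − V_SG)/R.
Let x = V_SG − 0.96. Then 28.7 x² + x − 10.64 = 0, giving x = 0.592 V (positive root), so V_SG = 1.55 V.
I_D = (V_DD − V_SG)/R = (11.6 − 1.55) / 37 = 0.272 mA.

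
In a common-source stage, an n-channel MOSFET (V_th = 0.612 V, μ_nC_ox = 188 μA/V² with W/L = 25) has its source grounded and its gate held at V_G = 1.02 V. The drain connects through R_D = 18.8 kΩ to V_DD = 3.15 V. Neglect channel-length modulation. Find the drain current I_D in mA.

V_GS = V_G = 1.02 V, so V_ov = 1.02 − 0.612 = 0.408 V.
k_n = μ_nC_ox · (W/L) = 4.7 mA/V².
Assume saturation: I_D = ½ k_n V_ov² = 0.5 × 4.7 × 0.408² = 0.391 mA, giving V_DS = V_DD − I_D R_D = 3.15 − 0.391 × 18.8 = -4.2 V.
But -4.2 V < V_ov = 0.408 V, so the device is actually in triode.
In triode I_D = k_n[V_ov V_DS − ½ V_DS²] and I_D = (V_DD − V_DS)/R_D. Equating: 44.2 V_DS² − 37.05 V_DS + 3.15 = 0, giving V_DS = 0.096 V (the root below V_ov).
I_D = (3.15 − 0.096) / 18.8 = 0.162 mA.

I_D = 0.162 mA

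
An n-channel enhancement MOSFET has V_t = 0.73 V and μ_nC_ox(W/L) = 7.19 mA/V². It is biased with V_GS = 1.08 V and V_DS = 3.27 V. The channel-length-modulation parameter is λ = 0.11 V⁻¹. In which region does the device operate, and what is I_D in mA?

V_ov = V_GS − V_t = 1.08 − 0.73 = 0.35 V.
Since V_DS = 3.27 V ≥ V_ov = 0.35 V, the device is in saturation.
I_D = ½ k_n V_ov² (1 + λ V_DS) = 0.5 × 7.19 × 0.35² × (1 + 0.11 × 3.27) = 0.599 mA.

Saturation; I_D = 0.599 mA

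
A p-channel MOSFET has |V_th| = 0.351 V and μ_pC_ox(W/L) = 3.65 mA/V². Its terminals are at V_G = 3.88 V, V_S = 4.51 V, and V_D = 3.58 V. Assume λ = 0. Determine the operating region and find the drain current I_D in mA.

Saturation; I_D = 0.142 mA

V_SG = V_S − V_G = 4.51 − 3.88 = 0.63 V; V_SD = V_S − V_D = 4.51 − 3.58 = 0.93 V.
V_ov = V_SG − |V_th| = 0.63 − 0.351 = 0.279 V.
Since V_SD = 0.93 V ≥ V_ov = 0.279 V, the device is in saturation.
I_D = ½ k_p V_ov² = 0.5 × 3.65 × 0.279² = 0.142 mA.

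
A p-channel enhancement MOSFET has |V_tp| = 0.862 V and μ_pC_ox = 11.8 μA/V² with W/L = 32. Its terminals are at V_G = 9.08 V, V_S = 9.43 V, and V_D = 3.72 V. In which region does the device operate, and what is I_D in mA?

V_SG = V_S − V_G = 9.43 − 9.08 = 0.35 V; V_SD = V_S − V_D = 9.43 − 3.72 = 5.71 V.
V_SG = 0.35 V < |V_tp| = 0.862 V, so the transistor is in cutoff.

Cutoff; I_D = 0 mA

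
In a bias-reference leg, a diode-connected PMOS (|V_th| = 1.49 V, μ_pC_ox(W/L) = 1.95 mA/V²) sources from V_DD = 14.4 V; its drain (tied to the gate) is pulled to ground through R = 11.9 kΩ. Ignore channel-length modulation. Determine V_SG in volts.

With gate tied to drain, V_SG = V_SD ≥ V_SG − |V_th|, so the device is in saturation.
KCL at the drain: ½ k_p (V_SG − |V_th|)² = (V_DD − V_SG)/R.
Let x = V_SG − 1.49. Then 11.6 x² + x − 12.91 = 0, giving x = 1.01 V (positive root), so V_SG = 2.5 V.
I_D = (V_DD − V_SG)/R = (14.4 − 2.5) / 11.9 = 1 mA.

V_SG = 2.50 V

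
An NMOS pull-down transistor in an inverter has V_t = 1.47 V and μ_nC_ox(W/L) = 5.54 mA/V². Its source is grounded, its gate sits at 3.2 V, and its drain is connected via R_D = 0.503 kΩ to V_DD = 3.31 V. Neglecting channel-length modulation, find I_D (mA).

V_GS = V_G = 3.2 V, so V_ov = 3.2 − 1.47 = 1.73 V.
Assume saturation: I_D = ½ k_n V_ov² = 0.5 × 5.54 × 1.73² = 8.29 mA, giving V_DS = V_DD − I_D R_D = 3.31 − 8.29 × 0.503 = -0.86 V.
But -0.86 V < V_ov = 1.73 V, so the device is actually in triode.
In triode I_D = k_n[V_ov V_DS − ½ V_DS²] and I_D = (V_DD − V_DS)/R_D. Equating: 1.39 V_DS² − 5.821 V_DS + 3.31 = 0, giving V_DS = 0.679 V (the root below V_ov).
I_D = (3.31 − 0.679) / 0.503 = 5.23 mA.

I_D = 5.23 mA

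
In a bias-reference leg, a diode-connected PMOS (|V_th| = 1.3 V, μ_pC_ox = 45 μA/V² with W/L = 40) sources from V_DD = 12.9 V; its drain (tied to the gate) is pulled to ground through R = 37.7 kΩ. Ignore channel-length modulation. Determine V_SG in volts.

With gate tied to drain, V_SG = V_SD ≥ V_SG − |V_th|, so the device is in saturation.
k_p = μ_pC_ox · (W/L) = 1.8 mA/V².
KCL at the drain: ½ k_p (V_SG − |V_th|)² = (V_DD − V_SG)/R.
Let x = V_SG − 1.3. Then 33.9 x² + x − 11.6 = 0, giving x = 0.57 V (positive root), so V_SG = 1.87 V.
I_D = (V_DD − V_SG)/R = (12.9 − 1.87) / 37.7 = 0.293 mA.

V_SG = 1.87 V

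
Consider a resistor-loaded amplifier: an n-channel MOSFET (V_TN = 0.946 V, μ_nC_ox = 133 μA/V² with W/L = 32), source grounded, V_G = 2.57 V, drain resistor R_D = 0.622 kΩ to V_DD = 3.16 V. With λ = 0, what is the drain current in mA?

I_D = 3.91 mA

V_GS = V_G = 2.57 V, so V_ov = 2.57 − 0.946 = 1.62 V.
k_n = μ_nC_ox · (W/L) = 4.256 mA/V².
Assume saturation: I_D = ½ k_n V_ov² = 0.5 × 4.256 × 1.62² = 5.61 mA, giving V_DS = V_DD − I_D R_D = 3.16 − 5.61 × 0.622 = -0.331 V.
But -0.331 V < V_ov = 1.62 V, so the device is actually in triode.
In triode I_D = k_n[V_ov V_DS − ½ V_DS²] and I_D = (V_DD − V_DS)/R_D. Equating: 1.32 V_DS² − 5.299 V_DS + 3.16 = 0, giving V_DS = 0.729 V (the root below V_ov).
I_D = (3.16 − 0.729) / 0.622 = 3.91 mA.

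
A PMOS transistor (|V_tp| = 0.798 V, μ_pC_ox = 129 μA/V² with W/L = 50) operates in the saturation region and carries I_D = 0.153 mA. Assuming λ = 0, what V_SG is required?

k_p = μ_pC_ox · (W/L) = 6.45 mA/V².
In saturation I_D = ½ k_p (V_SG − |V_tp|)², so V_SG − |V_tp| = √(2 I_D / k_p) = √(2 × 0.153 / 6.45) = 0.218 V.
V_SG = 0.798 + 0.218 = 1.02 V.

V_SG = 1.02 V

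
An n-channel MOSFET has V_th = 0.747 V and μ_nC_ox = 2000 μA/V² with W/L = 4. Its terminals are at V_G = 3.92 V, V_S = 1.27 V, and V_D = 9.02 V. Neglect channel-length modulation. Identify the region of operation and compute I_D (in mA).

Saturation; I_D = 14.5 mA

V_GS = V_G − V_S = 3.92 − 1.27 = 2.65 V; V_DS = V_D − V_S = 9.02 − 1.27 = 7.75 V.
k_n = μ_nC_ox · (W/L) = 8 mA/V².
V_ov = V_GS − V_th = 2.65 − 0.747 = 1.9 V.
Since V_DS = 7.75 V ≥ V_ov = 1.9 V, the device is in saturation.
I_D = ½ k_n V_ov² = 0.5 × 8 × 1.9² = 14.5 mA.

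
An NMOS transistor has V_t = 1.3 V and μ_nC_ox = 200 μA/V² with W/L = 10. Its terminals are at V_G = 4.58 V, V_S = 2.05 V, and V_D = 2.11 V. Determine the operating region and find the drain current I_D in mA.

V_GS = V_G − V_S = 4.58 − 2.05 = 2.53 V; V_DS = V_D − V_S = 2.11 − 2.05 = 0.06 V.
k_n = μ_nC_ox · (W/L) = 2 mA/V².
V_ov = V_GS − V_t = 2.53 − 1.3 = 1.23 V.
Since V_DS = 0.06 V < V_ov = 1.23 V, the device is in the triode region.
I_D = k_n [V_ov · V_DS − ½ V_DS²] = 2 × [1.23 × 0.06 − 0.5 × 0.06²] = 0.144 mA.

Triode; I_D = 0.144 mA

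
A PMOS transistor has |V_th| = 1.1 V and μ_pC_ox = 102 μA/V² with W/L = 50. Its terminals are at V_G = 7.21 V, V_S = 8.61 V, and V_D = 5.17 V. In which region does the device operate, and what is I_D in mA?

V_SG = V_S − V_G = 8.61 − 7.21 = 1.4 V; V_SD = V_S − V_D = 8.61 − 5.17 = 3.44 V.
k_p = μ_pC_ox · (W/L) = 5.1 mA/V².
V_ov = V_SG − |V_th| = 1.4 − 1.1 = 0.3 V.
Since V_SD = 3.44 V ≥ V_ov = 0.3 V, the device is in saturation.
I_D = ½ k_p V_ov² = 0.5 × 5.1 × 0.3² = 0.229 mA.

Saturation; I_D = 0.229 mA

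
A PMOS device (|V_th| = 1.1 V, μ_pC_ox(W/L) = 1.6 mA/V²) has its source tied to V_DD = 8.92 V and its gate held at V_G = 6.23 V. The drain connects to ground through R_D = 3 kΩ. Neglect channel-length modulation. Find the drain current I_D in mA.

I_D = 2.02 mA

V_SG = V_DD − V_G = 8.92 − 6.23 = 2.69 V, so V_ov = 2.69 − 1.1 = 1.59 V.
Assume saturation: I_D = ½ k_p V_ov² = 0.5 × 1.6 × 1.59² = 2.02 mA, giving V_SD = V_DD − I_D R_D = 8.92 − 2.02 × 3 = 2.85 V.
V_SD = 2.85 V ≥ V_ov = 1.59 V, confirming saturation.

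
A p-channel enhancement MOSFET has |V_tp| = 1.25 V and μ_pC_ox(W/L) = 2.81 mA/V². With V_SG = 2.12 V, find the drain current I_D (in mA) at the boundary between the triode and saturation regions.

I_D = 1.06 mA

At the boundary V_SD = V_ov = V_SG − |V_tp| = 2.12 − 1.25 = 0.87 V.
I_D = ½ k_p V_ov² = 0.5 × 2.81 × 0.87² = 1.06 mA.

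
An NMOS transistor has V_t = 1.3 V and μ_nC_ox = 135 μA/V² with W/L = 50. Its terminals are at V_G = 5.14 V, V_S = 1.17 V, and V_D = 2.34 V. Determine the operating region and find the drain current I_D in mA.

V_GS = V_G − V_S = 5.14 − 1.17 = 3.97 V; V_DS = V_D − V_S = 2.34 − 1.17 = 1.17 V.
k_n = μ_nC_ox · (W/L) = 6.75 mA/V².
V_ov = V_GS − V_t = 3.97 − 1.3 = 2.67 V.
Since V_DS = 1.17 V < V_ov = 2.67 V, the device is in the triode region.
I_D = k_n [V_ov · V_DS − ½ V_DS²] = 6.75 × [2.67 × 1.17 − 0.5 × 1.17²] = 16.5 mA.

Triode; I_D = 16.5 mA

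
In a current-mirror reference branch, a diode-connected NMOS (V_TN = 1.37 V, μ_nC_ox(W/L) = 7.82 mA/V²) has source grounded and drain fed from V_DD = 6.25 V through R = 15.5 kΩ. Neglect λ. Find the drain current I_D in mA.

With gate tied to drain, V_GS = V_DS ≥ V_GS − V_TN, so the device is in saturation.
KCL at the drain: ½ k_n (V_GS − V_TN)² = (V_DD − V_GS)/R.
Let x = V_GS − 1.37. Then 60.6 x² + x − 4.88 = 0, giving x = 0.276 V (positive root), so V_GS = 1.65 V.
I_D = (V_DD − V_GS)/R = (6.25 − 1.65) / 15.5 = 0.297 mA.

I_D = 0.297 mA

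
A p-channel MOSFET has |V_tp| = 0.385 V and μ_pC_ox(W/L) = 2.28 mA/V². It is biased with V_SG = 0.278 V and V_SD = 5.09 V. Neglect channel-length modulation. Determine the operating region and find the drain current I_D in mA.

Cutoff; I_D = 0 mA

V_SG = 0.278 V < |V_tp| = 0.385 V, so the transistor is in cutoff.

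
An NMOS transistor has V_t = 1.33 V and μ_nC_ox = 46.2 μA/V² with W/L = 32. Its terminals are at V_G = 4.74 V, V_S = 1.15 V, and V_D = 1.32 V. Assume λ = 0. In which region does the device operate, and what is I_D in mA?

V_GS = V_G − V_S = 4.74 − 1.15 = 3.59 V; V_DS = V_D − V_S = 1.32 − 1.15 = 0.17 V.
k_n = μ_nC_ox · (W/L) = 1.478 mA/V².
V_ov = V_GS − V_t = 3.59 − 1.33 = 2.26 V.
Since V_DS = 0.17 V < V_ov = 2.26 V, the device is in the triode region.
I_D = k_n [V_ov · V_DS − ½ V_DS²] = 1.478 × [2.26 × 0.17 − 0.5 × 0.17²] = 0.547 mA.

Triode; I_D = 0.547 mA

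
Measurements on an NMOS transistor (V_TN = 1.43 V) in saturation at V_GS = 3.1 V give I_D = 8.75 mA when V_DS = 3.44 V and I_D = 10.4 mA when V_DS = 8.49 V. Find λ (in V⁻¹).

λ = 0.0428 V⁻¹

With V_GS fixed, I_D ∝ (1 + λ V_DS) in saturation, so I_D2/I_D1 = (1 + λ V_DS2)/(1 + λ V_DS1).
10.4/8.75 = 1.189 = (1 + 8.49 λ)/(1 + 3.44 λ).
Solving: λ (I_D1 V_DS2 − I_D2 V_DS1) = I_D2 − I_D1, so λ = (10.4 − 8.75) / (8.75 × 8.49 − 10.4 × 3.44) = 1.65 / 38.5 = 0.0428 V⁻¹.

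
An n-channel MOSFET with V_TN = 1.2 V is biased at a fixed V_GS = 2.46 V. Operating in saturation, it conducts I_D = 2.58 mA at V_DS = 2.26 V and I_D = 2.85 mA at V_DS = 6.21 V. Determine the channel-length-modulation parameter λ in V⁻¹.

λ = 0.0282 V⁻¹

With V_GS fixed, I_D ∝ (1 + λ V_DS) in saturation, so I_D2/I_D1 = (1 + λ V_DS2)/(1 + λ V_DS1).
2.85/2.58 = 1.105 = (1 + 6.21 λ)/(1 + 2.26 λ).
Solving: λ (I_D1 V_DS2 − I_D2 V_DS1) = I_D2 − I_D1, so λ = (2.85 − 2.58) / (2.58 × 6.21 − 2.85 × 2.26) = 0.27 / 9.58 = 0.0282 V⁻¹.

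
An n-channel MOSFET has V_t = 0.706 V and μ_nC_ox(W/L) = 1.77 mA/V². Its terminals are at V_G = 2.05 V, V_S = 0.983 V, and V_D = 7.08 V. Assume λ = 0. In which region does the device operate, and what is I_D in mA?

Saturation; I_D = 0.115 mA

V_GS = V_G − V_S = 2.05 − 0.983 = 1.07 V; V_DS = V_D − V_S = 7.08 − 0.983 = 6.1 V.
V_ov = V_GS − V_t = 1.07 − 0.706 = 0.361 V.
Since V_DS = 6.1 V ≥ V_ov = 0.361 V, the device is in saturation.
I_D = ½ k_n V_ov² = 0.5 × 1.77 × 0.361² = 0.115 mA.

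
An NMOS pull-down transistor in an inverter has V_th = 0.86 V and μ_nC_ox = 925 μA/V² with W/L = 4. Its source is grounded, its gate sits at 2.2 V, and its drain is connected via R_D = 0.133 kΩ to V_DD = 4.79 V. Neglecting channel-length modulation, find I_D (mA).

V_GS = V_G = 2.2 V, so V_ov = 2.2 − 0.86 = 1.34 V.
k_n = μ_nC_ox · (W/L) = 3.7 mA/V².
Assume saturation: I_D = ½ k_n V_ov² = 0.5 × 3.7 × 1.34² = 3.32 mA, giving V_DS = V_DD − I_D R_D = 4.79 − 3.32 × 0.133 = 4.35 V.
V_DS = 4.35 V ≥ V_ov = 1.34 V, confirming saturation.

I_D = 3.32 mA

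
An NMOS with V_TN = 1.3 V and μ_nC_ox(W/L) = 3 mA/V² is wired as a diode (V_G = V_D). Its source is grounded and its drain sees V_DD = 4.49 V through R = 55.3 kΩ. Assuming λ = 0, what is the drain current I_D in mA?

I_D = 0.0542 mA

With gate tied to drain, V_GS = V_DS ≥ V_GS − V_TN, so the device is in saturation.
KCL at the drain: ½ k_n (V_GS − V_TN)² = (V_DD − V_GS)/R.
Let x = V_GS − 1.3. Then 82.9 x² + x − 3.19 = 0, giving x = 0.19 V (positive root), so V_GS = 1.49 V.
I_D = (V_DD − V_GS)/R = (4.49 − 1.49) / 55.3 = 0.0542 mA.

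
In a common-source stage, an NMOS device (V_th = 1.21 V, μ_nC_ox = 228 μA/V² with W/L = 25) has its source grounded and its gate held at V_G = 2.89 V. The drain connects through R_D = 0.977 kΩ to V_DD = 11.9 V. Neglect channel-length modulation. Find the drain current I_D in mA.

I_D = 8.04 mA

V_GS = V_G = 2.89 V, so V_ov = 2.89 − 1.21 = 1.68 V.
k_n = μ_nC_ox · (W/L) = 5.7 mA/V².
Assume saturation: I_D = ½ k_n V_ov² = 0.5 × 5.7 × 1.68² = 8.04 mA, giving V_DS = V_DD − I_D R_D = 11.9 − 8.04 × 0.977 = 4.04 V.
V_DS = 4.04 V ≥ V_ov = 1.68 V, confirming saturation.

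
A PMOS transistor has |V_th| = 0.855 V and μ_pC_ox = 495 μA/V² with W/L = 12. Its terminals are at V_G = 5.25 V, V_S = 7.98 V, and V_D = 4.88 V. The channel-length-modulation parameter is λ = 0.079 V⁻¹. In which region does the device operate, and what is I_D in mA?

V_SG = V_S − V_G = 7.98 − 5.25 = 2.73 V; V_SD = V_S − V_D = 7.98 − 4.88 = 3.1 V.
k_p = μ_pC_ox · (W/L) = 5.94 mA/V².
V_ov = V_SG − |V_th| = 2.73 − 0.855 = 1.88 V.
Since V_SD = 3.1 V ≥ V_ov = 1.88 V, the device is in saturation.
I_D = ½ k_p V_ov² (1 + λ V_SD) = 0.5 × 5.94 × 1.88² × (1 + 0.079 × 3.1) = 13 mA.

Saturation; I_D = 13.0 mA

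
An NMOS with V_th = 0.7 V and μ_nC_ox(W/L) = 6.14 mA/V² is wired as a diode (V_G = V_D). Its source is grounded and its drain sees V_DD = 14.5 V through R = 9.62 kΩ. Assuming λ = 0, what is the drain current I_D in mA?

With gate tied to drain, V_GS = V_DS ≥ V_GS − V_th, so the device is in saturation.
KCL at the drain: ½ k_n (V_GS − V_th)² = (V_DD − V_GS)/R.
Let x = V_GS − 0.7. Then 29.5 x² + x − 13.8 = 0, giving x = 0.667 V (positive root), so V_GS = 1.37 V.
I_D = (V_DD − V_GS)/R = (14.5 − 1.37) / 9.62 = 1.37 mA.

I_D = 1.37 mA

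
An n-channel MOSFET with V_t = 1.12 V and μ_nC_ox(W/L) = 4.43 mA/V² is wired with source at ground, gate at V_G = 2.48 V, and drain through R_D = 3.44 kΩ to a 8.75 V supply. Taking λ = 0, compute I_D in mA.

V_GS = V_G = 2.48 V, so V_ov = 2.48 − 1.12 = 1.36 V.
Assume saturation: I_D = ½ k_n V_ov² = 0.5 × 4.43 × 1.36² = 4.1 mA, giving V_DS = V_DD − I_D R_D = 8.75 − 4.1 × 3.44 = -5.34 V.
But -5.34 V < V_ov = 1.36 V, so the device is actually in triode.
In triode I_D = k_n[V_ov V_DS − ½ V_DS²] and I_D = (V_DD − V_DS)/R_D. Equating: 7.62 V_DS² − 21.73 V_DS + 8.75 = 0, giving V_DS = 0.485 V (the root below V_ov).
I_D = (8.75 − 0.485) / 3.44 = 2.4 mA.

I_D = 2.40 mA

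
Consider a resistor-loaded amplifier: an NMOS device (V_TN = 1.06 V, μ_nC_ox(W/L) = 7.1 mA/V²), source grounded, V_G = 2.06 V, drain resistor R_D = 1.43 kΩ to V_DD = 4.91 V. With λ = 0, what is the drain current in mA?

I_D = 3.01 mA

V_GS = V_G = 2.06 V, so V_ov = 2.06 − 1.06 = 1 V.
Assume saturation: I_D = ½ k_n V_ov² = 0.5 × 7.1 × 1² = 3.55 mA, giving V_DS = V_DD − I_D R_D = 4.91 − 3.55 × 1.43 = -0.166 V.
But -0.166 V < V_ov = 1 V, so the device is actually in triode.
In triode I_D = k_n[V_ov V_DS − ½ V_DS²] and I_D = (V_DD − V_DS)/R_D. Equating: 5.08 V_DS² − 11.15 V_DS + 4.91 = 0, giving V_DS = 0.609 V (the root below V_ov).
I_D = (4.91 − 0.609) / 1.43 = 3.01 mA.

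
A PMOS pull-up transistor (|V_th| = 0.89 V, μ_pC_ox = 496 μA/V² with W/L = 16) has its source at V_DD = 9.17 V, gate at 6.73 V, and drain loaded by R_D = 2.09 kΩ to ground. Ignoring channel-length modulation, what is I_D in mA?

V_SG = V_DD − V_G = 9.17 − 6.73 = 2.44 V, so V_ov = 2.44 − 0.89 = 1.55 V.
k_p = μ_pC_ox · (W/L) = 7.936 mA/V².
Assume saturation: I_D = ½ k_p V_ov² = 0.5 × 7.936 × 1.55² = 9.53 mA, giving V_SD = V_DD − I_D R_D = 9.17 − 9.53 × 2.09 = -10.8 V.
But -10.8 V < V_ov = 1.55 V, so the device is actually in triode.
In triode I_D = k_p[V_ov V_SD − ½ V_SD²] and I_D = (V_DD − V_SD)/R_D. Equating: 8.29 V_SD² − 26.71 V_SD + 9.17 = 0, giving V_SD = 0.391 V (the root below V_ov).
I_D = (9.17 − 0.391) / 2.09 = 4.2 mA.

I_D = 4.20 mA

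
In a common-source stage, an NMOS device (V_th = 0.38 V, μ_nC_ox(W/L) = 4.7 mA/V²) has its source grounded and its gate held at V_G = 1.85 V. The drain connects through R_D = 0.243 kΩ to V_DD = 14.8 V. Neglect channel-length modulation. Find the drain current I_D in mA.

V_GS = V_G = 1.85 V, so V_ov = 1.85 − 0.38 = 1.47 V.
Assume saturation: I_D = ½ k_n V_ov² = 0.5 × 4.7 × 1.47² = 5.08 mA, giving V_DS = V_DD − I_D R_D = 14.8 − 5.08 × 0.243 = 13.6 V.
V_DS = 13.6 V ≥ V_ov = 1.47 V, confirming saturation.

I_D = 5.08 mA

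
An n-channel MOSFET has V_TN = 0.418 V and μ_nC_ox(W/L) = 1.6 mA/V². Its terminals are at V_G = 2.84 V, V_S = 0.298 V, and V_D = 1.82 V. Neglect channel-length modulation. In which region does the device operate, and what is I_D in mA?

Triode; I_D = 3.32 mA

V_GS = V_G − V_S = 2.84 − 0.298 = 2.54 V; V_DS = V_D − V_S = 1.82 − 0.298 = 1.52 V.
V_ov = V_GS − V_TN = 2.54 − 0.418 = 2.12 V.
Since V_DS = 1.52 V < V_ov = 2.12 V, the device is in the triode region.
I_D = k_n [V_ov · V_DS − ½ V_DS²] = 1.6 × [2.12 × 1.52 − 0.5 × 1.52²] = 3.32 mA.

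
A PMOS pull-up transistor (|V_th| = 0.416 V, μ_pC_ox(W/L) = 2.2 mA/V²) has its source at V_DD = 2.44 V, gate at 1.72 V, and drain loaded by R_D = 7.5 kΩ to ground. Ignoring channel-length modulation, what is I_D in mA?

V_SG = V_DD − V_G = 2.44 − 1.72 = 0.72 V, so V_ov = 0.72 − 0.416 = 0.304 V.
Assume saturation: I_D = ½ k_p V_ov² = 0.5 × 2.2 × 0.304² = 0.102 mA, giving V_SD = V_DD − I_D R_D = 2.44 − 0.102 × 7.5 = 1.68 V.
V_SD = 1.68 V ≥ V_ov = 0.304 V, confirming saturation.

I_D = 0.102 mA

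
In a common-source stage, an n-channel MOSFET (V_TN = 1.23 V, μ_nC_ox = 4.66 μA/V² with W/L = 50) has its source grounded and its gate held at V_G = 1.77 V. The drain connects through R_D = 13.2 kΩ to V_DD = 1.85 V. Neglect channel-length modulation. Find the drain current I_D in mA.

V_GS = V_G = 1.77 V, so V_ov = 1.77 − 1.23 = 0.54 V.
k_n = μ_nC_ox · (W/L) = 0.233 mA/V².
Assume saturation: I_D = ½ k_n V_ov² = 0.5 × 0.233 × 0.54² = 0.034 mA, giving V_DS = V_DD − I_D R_D = 1.85 − 0.034 × 13.2 = 1.4 V.
V_DS = 1.4 V ≥ V_ov = 0.54 V, confirming saturation.

I_D = 0.0340 mA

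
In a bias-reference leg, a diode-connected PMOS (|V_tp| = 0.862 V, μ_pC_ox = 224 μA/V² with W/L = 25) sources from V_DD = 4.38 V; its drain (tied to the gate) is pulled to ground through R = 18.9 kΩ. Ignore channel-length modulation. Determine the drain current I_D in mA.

With gate tied to drain, V_SG = V_SD ≥ V_SG − |V_tp|, so the device is in saturation.
k_p = μ_pC_ox · (W/L) = 5.6 mA/V².
KCL at the drain: ½ k_p (V_SG − |V_tp|)² = (V_DD − V_SG)/R.
Let x = V_SG − 0.862. Then 52.9 x² + x − 3.518 = 0, giving x = 0.249 V (positive root), so V_SG = 1.11 V.
I_D = (V_DD − V_SG)/R = (4.38 − 1.11) / 18.9 = 0.173 mA.

I_D = 0.173 mA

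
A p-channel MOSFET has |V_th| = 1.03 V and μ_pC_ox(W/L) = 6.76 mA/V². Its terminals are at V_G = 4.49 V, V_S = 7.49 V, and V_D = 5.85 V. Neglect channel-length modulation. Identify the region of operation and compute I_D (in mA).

Triode; I_D = 12.7 mA

V_SG = V_S − V_G = 7.49 − 4.49 = 3 V; V_SD = V_S − V_D = 7.49 − 5.85 = 1.64 V.
V_ov = V_SG − |V_th| = 3 − 1.03 = 1.97 V.
Since V_SD = 1.64 V < V_ov = 1.97 V, the device is in the triode region.
I_D = k_p [V_ov · V_SD − ½ V_SD²] = 6.76 × [1.97 × 1.64 − 0.5 × 1.64²] = 12.7 mA.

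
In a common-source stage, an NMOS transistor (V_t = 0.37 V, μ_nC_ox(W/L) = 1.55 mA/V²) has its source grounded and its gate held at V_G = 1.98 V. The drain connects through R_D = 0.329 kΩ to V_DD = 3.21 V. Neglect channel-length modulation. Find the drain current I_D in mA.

V_GS = V_G = 1.98 V, so V_ov = 1.98 − 0.37 = 1.61 V.
Assume saturation: I_D = ½ k_n V_ov² = 0.5 × 1.55 × 1.61² = 2.01 mA, giving V_DS = V_DD − I_D R_D = 3.21 − 2.01 × 0.329 = 2.55 V.
V_DS = 2.55 V ≥ V_ov = 1.61 V, confirming saturation.

I_D = 2.01 mA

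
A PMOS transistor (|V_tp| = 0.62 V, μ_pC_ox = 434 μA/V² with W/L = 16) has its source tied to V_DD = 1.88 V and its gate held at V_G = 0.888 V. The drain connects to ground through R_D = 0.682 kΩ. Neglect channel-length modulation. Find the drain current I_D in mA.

I_D = 0.480 mA

V_SG = V_DD − V_G = 1.88 − 0.888 = 0.992 V, so V_ov = 0.992 − 0.62 = 0.372 V.
k_p = μ_pC_ox · (W/L) = 6.944 mA/V².
Assume saturation: I_D = ½ k_p V_ov² = 0.5 × 6.944 × 0.372² = 0.48 mA, giving V_SD = V_DD − I_D R_D = 1.88 − 0.48 × 0.682 = 1.55 V.
V_SD = 1.55 V ≥ V_ov = 0.372 V, confirming saturation.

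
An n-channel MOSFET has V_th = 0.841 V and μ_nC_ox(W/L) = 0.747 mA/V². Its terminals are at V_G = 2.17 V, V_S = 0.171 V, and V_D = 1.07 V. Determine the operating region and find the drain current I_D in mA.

Triode; I_D = 0.476 mA

V_GS = V_G − V_S = 2.17 − 0.171 = 2 V; V_DS = V_D − V_S = 1.07 − 0.171 = 0.899 V.
V_ov = V_GS − V_th = 2 − 0.841 = 1.16 V.
Since V_DS = 0.899 V < V_ov = 1.16 V, the device is in the triode region.
I_D = k_n [V_ov · V_DS − ½ V_DS²] = 0.747 × [1.16 × 0.899 − 0.5 × 0.899²] = 0.476 mA.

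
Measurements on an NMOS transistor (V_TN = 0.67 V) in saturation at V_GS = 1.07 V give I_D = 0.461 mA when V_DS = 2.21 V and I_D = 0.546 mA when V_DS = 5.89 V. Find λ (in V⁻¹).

With V_GS fixed, I_D ∝ (1 + λ V_DS) in saturation, so I_D2/I_D1 = (1 + λ V_DS2)/(1 + λ V_DS1).
0.546/0.461 = 1.184 = (1 + 5.89 λ)/(1 + 2.21 λ).
Solving: λ (I_D1 V_DS2 − I_D2 V_DS1) = I_D2 − I_D1, so λ = (0.546 − 0.461) / (0.461 × 5.89 − 0.546 × 2.21) = 0.085 / 1.51 = 0.0563 V⁻¹.

λ = 0.0563 V⁻¹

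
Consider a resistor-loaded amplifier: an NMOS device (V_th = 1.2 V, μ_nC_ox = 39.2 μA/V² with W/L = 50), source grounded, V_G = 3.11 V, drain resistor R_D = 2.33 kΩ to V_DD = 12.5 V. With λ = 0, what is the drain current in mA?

V_GS = V_G = 3.11 V, so V_ov = 3.11 − 1.2 = 1.91 V.
k_n = μ_nC_ox · (W/L) = 1.96 mA/V².
Assume saturation: I_D = ½ k_n V_ov² = 0.5 × 1.96 × 1.91² = 3.58 mA, giving V_DS = V_DD − I_D R_D = 12.5 − 3.58 × 2.33 = 4.17 V.
V_DS = 4.17 V ≥ V_ov = 1.91 V, confirming saturation.

I_D = 3.58 mA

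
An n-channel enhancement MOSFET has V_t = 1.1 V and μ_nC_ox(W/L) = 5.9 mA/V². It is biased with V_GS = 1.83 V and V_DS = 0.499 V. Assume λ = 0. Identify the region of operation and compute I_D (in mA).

Triode; I_D = 1.41 mA

V_ov = V_GS − V_t = 1.83 − 1.1 = 0.73 V.
Since V_DS = 0.499 V < V_ov = 0.73 V, the device is in the triode region.
I_D = k_n [V_ov · V_DS − ½ V_DS²] = 5.9 × [0.73 × 0.499 − 0.5 × 0.499²] = 1.41 mA.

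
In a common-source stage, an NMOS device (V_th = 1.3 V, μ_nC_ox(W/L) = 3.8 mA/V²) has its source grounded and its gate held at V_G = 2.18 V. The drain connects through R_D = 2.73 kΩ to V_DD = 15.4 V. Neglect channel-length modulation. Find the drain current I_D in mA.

V_GS = V_G = 2.18 V, so V_ov = 2.18 − 1.3 = 0.88 V.
Assume saturation: I_D = ½ k_n V_ov² = 0.5 × 3.8 × 0.88² = 1.47 mA, giving V_DS = V_DD − I_D R_D = 15.4 − 1.47 × 2.73 = 11.4 V.
V_DS = 11.4 V ≥ V_ov = 0.88 V, confirming saturation.

I_D = 1.47 mA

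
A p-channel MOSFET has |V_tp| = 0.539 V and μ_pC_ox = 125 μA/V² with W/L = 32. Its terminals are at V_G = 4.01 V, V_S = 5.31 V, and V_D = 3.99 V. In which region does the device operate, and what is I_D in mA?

Saturation; I_D = 1.16 mA

V_SG = V_S − V_G = 5.31 − 4.01 = 1.3 V; V_SD = V_S − V_D = 5.31 − 3.99 = 1.32 V.
k_p = μ_pC_ox · (W/L) = 4 mA/V².
V_ov = V_SG − |V_tp| = 1.3 − 0.539 = 0.761 V.
Since V_SD = 1.32 V ≥ V_ov = 0.761 V, the device is in saturation.
I_D = ½ k_p V_ov² = 0.5 × 4 × 0.761² = 1.16 mA.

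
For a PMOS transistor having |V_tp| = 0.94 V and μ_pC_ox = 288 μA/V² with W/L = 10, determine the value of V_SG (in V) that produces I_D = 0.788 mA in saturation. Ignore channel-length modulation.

k_p = μ_pC_ox · (W/L) = 2.88 mA/V².
In saturation I_D = ½ k_p (V_SG − |V_tp|)², so V_SG − |V_tp| = √(2 I_D / k_p) = √(2 × 0.788 / 2.88) = 0.74 V.
V_SG = 0.94 + 0.74 = 1.68 V.

V_SG = 1.68 V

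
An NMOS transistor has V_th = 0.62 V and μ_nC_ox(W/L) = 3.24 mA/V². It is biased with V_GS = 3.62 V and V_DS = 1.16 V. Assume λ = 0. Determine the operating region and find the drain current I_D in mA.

Triode; I_D = 9.10 mA

V_ov = V_GS − V_th = 3.62 − 0.62 = 3 V.
Since V_DS = 1.16 V < V_ov = 3 V, the device is in the triode region.
I_D = k_n [V_ov · V_DS − ½ V_DS²] = 3.24 × [3 × 1.16 − 0.5 × 1.16²] = 9.1 mA.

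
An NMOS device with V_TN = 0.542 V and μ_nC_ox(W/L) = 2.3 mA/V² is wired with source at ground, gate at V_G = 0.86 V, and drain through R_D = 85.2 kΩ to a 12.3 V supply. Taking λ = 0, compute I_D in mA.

V_GS = V_G = 0.86 V, so V_ov = 0.86 − 0.542 = 0.318 V.
Assume saturation: I_D = ½ k_n V_ov² = 0.5 × 2.3 × 0.318² = 0.116 mA, giving V_DS = V_DD − I_D R_D = 12.3 − 0.116 × 85.2 = 2.39 V.
V_DS = 2.39 V ≥ V_ov = 0.318 V, confirming saturation.

I_D = 0.116 mA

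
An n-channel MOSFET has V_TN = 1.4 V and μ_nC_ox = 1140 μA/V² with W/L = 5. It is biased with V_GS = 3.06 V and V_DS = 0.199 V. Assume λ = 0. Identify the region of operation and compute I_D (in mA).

Triode; I_D = 1.77 mA

k_n = μ_nC_ox · (W/L) = 5.7 mA/V².
V_ov = V_GS − V_TN = 3.06 − 1.4 = 1.66 V.
Since V_DS = 0.199 V < V_ov = 1.66 V, the device is in the triode region.
I_D = k_n [V_ov · V_DS − ½ V_DS²] = 5.7 × [1.66 × 0.199 − 0.5 × 0.199²] = 1.77 mA.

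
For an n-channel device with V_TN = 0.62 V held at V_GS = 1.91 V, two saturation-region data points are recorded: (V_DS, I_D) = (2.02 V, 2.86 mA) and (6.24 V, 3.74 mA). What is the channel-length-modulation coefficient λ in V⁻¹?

λ = 0.0855 V⁻¹

With V_GS fixed, I_D ∝ (1 + λ V_DS) in saturation, so I_D2/I_D1 = (1 + λ V_DS2)/(1 + λ V_DS1).
3.74/2.86 = 1.308 = (1 + 6.24 λ)/(1 + 2.02 λ).
Solving: λ (I_D1 V_DS2 − I_D2 V_DS1) = I_D2 − I_D1, so λ = (3.74 − 2.86) / (2.86 × 6.24 − 3.74 × 2.02) = 0.88 / 10.3 = 0.0855 V⁻¹.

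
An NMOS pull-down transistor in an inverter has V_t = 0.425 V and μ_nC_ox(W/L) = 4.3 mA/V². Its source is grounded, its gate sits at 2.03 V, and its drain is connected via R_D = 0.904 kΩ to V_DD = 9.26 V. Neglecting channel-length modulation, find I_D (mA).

V_GS = V_G = 2.03 V, so V_ov = 2.03 − 0.425 = 1.6 V.
Assume saturation: I_D = ½ k_n V_ov² = 0.5 × 4.3 × 1.6² = 5.54 mA, giving V_DS = V_DD − I_D R_D = 9.26 − 5.54 × 0.904 = 4.25 V.
V_DS = 4.25 V ≥ V_ov = 1.6 V, confirming saturation.

I_D = 5.54 mA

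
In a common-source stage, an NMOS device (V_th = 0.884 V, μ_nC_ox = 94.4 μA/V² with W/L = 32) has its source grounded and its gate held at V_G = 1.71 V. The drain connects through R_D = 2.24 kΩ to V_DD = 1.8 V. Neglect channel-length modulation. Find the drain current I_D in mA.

I_D = 0.657 mA

V_GS = V_G = 1.71 V, so V_ov = 1.71 − 0.884 = 0.826 V.
k_n = μ_nC_ox · (W/L) = 3.021 mA/V².
Assume saturation: I_D = ½ k_n V_ov² = 0.5 × 3.021 × 0.826² = 1.03 mA, giving V_DS = V_DD − I_D R_D = 1.8 − 1.03 × 2.24 = -0.508 V.
But -0.508 V < V_ov = 0.826 V, so the device is actually in triode.
In triode I_D = k_n[V_ov V_DS − ½ V_DS²] and I_D = (V_DD − V_DS)/R_D. Equating: 3.38 V_DS² − 6.589 V_DS + 1.8 = 0, giving V_DS = 0.329 V (the root below V_ov).
I_D = (1.8 − 0.329) / 2.24 = 0.657 mA.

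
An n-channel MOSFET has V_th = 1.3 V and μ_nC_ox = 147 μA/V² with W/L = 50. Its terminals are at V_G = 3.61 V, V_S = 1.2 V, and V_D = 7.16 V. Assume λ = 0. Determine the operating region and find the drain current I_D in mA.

Saturation; I_D = 4.53 mA

V_GS = V_G − V_S = 3.61 − 1.2 = 2.41 V; V_DS = V_D − V_S = 7.16 − 1.2 = 5.96 V.
k_n = μ_nC_ox · (W/L) = 7.35 mA/V².
V_ov = V_GS − V_th = 2.41 − 1.3 = 1.11 V.
Since V_DS = 5.96 V ≥ V_ov = 1.11 V, the device is in saturation.
I_D = ½ k_n V_ov² = 0.5 × 7.35 × 1.11² = 4.53 mA.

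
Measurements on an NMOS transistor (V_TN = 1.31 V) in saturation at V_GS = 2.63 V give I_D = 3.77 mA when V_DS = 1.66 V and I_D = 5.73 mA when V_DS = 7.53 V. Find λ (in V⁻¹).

λ = 0.104 V⁻¹

With V_GS fixed, I_D ∝ (1 + λ V_DS) in saturation, so I_D2/I_D1 = (1 + λ V_DS2)/(1 + λ V_DS1).
5.73/3.77 = 1.52 = (1 + 7.53 λ)/(1 + 1.66 λ).
Solving: λ (I_D1 V_DS2 − I_D2 V_DS1) = I_D2 − I_D1, so λ = (5.73 − 3.77) / (3.77 × 7.53 − 5.73 × 1.66) = 1.96 / 18.9 = 0.104 V⁻¹.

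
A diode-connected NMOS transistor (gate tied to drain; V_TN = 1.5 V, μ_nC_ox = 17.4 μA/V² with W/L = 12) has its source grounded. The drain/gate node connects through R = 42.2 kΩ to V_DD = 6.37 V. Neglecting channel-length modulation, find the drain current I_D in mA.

I_D = 0.0930 mA

With gate tied to drain, V_GS = V_DS ≥ V_GS − V_TN, so the device is in saturation.
k_n = μ_nC_ox · (W/L) = 0.2088 mA/V².
KCL at the drain: ½ k_n (V_GS − V_TN)² = (V_DD − V_GS)/R.
Let x = V_GS − 1.5. Then 4.41 x² + x − 4.87 = 0, giving x = 0.944 V (positive root), so V_GS = 2.44 V.
I_D = (V_DD − V_GS)/R = (6.37 − 2.44) / 42.2 = 0.093 mA.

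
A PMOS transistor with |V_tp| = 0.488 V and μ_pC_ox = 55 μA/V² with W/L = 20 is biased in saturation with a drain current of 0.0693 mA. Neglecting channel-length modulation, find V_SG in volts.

V_SG = 0.843 V

k_p = μ_pC_ox · (W/L) = 1.1 mA/V².
In saturation I_D = ½ k_p (V_SG − |V_tp|)², so V_SG − |V_tp| = √(2 I_D / k_p) = √(2 × 0.0693 / 1.1) = 0.355 V.
V_SG = 0.488 + 0.355 = 0.843 V.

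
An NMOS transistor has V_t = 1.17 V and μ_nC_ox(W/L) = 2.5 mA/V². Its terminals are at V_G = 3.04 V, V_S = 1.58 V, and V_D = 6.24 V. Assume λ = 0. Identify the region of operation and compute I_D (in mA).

V_GS = V_G − V_S = 3.04 − 1.58 = 1.46 V; V_DS = V_D − V_S = 6.24 − 1.58 = 4.66 V.
V_ov = V_GS − V_t = 1.46 − 1.17 = 0.29 V.
Since V_DS = 4.66 V ≥ V_ov = 0.29 V, the device is in saturation.
I_D = ½ k_n V_ov² = 0.5 × 2.5 × 0.29² = 0.105 mA.

Saturation; I_D = 0.105 mA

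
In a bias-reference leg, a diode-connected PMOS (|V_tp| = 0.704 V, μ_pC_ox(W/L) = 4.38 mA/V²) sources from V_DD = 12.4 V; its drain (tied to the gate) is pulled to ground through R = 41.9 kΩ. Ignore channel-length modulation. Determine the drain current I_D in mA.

I_D = 0.271 mA

With gate tied to drain, V_SG = V_SD ≥ V_SG − |V_tp|, so the device is in saturation.
KCL at the drain: ½ k_p (V_SG − |V_tp|)² = (V_DD − V_SG)/R.
Let x = V_SG − 0.704. Then 91.8 x² + x − 11.7 = 0, giving x = 0.352 V (positive root), so V_SG = 1.06 V.
I_D = (V_DD − V_SG)/R = (12.4 − 1.06) / 41.9 = 0.271 mA.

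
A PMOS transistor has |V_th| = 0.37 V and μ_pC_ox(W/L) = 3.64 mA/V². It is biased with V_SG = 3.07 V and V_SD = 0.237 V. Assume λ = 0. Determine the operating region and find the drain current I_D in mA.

V_ov = V_SG − |V_th| = 3.07 − 0.37 = 2.7 V.
Since V_SD = 0.237 V < V_ov = 2.7 V, the device is in the triode region.
I_D = k_p [V_ov · V_SD − ½ V_SD²] = 3.64 × [2.7 × 0.237 − 0.5 × 0.237²] = 2.23 mA.

Triode; I_D = 2.23 mA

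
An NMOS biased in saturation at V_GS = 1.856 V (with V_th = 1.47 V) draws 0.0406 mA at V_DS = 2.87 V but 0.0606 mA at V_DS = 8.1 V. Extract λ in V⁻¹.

λ = 0.129 V⁻¹

With V_GS fixed, I_D ∝ (1 + λ V_DS) in saturation, so I_D2/I_D1 = (1 + λ V_DS2)/(1 + λ V_DS1).
0.0606/0.0406 = 1.493 = (1 + 8.1 λ)/(1 + 2.87 λ).
Solving: λ (I_D1 V_DS2 − I_D2 V_DS1) = I_D2 − I_D1, so λ = (0.0606 − 0.0406) / (0.0406 × 8.1 − 0.0606 × 2.87) = 0.02 / 0.155 = 0.129 V⁻¹.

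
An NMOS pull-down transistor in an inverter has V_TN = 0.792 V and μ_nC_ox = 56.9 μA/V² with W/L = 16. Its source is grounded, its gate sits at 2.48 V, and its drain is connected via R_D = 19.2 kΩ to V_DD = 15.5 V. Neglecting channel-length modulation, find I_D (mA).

V_GS = V_G = 2.48 V, so V_ov = 2.48 − 0.792 = 1.69 V.
k_n = μ_nC_ox · (W/L) = 0.9104 mA/V².
Assume saturation: I_D = ½ k_n V_ov² = 0.5 × 0.9104 × 1.69² = 1.3 mA, giving V_DS = V_DD − I_D R_D = 15.5 − 1.3 × 19.2 = -9.4 V.
But -9.4 V < V_ov = 1.69 V, so the device is actually in triode.
In triode I_D = k_n[V_ov V_DS − ½ V_DS²] and I_D = (V_DD − V_DS)/R_D. Equating: 8.74 V_DS² − 30.51 V_DS + 15.5 = 0, giving V_DS = 0.617 V (the root below V_ov).
I_D = (15.5 − 0.617) / 19.2 = 0.775 mA.

I_D = 0.775 mA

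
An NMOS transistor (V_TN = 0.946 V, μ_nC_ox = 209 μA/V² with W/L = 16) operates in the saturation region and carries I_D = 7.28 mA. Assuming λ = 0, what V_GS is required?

k_n = μ_nC_ox · (W/L) = 3.344 mA/V².
In saturation I_D = ½ k_n (V_GS − V_TN)², so V_GS − V_TN = √(2 I_D / k_n) = √(2 × 7.28 / 3.344) = 2.09 V.
V_GS = 0.946 + 2.09 = 3.03 V.

V_GS = 3.03 V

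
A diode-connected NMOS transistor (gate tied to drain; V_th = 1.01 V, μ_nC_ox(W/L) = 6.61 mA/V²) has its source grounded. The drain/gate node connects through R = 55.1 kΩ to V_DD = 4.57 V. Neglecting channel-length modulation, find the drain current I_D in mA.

I_D = 0.0621 mA

With gate tied to drain, V_GS = V_DS ≥ V_GS − V_th, so the device is in saturation.
KCL at the drain: ½ k_n (V_GS − V_th)² = (V_DD − V_GS)/R.
Let x = V_GS − 1.01. Then 182 x² + x − 3.56 = 0, giving x = 0.137 V (positive root), so V_GS = 1.15 V.
I_D = (V_DD − V_GS)/R = (4.57 − 1.15) / 55.1 = 0.0621 mA.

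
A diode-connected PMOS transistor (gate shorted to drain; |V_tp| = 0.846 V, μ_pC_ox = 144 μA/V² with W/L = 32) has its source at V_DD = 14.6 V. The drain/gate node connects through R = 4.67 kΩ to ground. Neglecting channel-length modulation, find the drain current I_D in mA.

With gate tied to drain, V_SG = V_SD ≥ V_SG − |V_tp|, so the device is in saturation.
k_p = μ_pC_ox · (W/L) = 4.608 mA/V².
KCL at the drain: ½ k_p (V_SG − |V_tp|)² = (V_DD − V_SG)/R.
Let x = V_SG − 0.846. Then 10.8 x² + x − 13.75 = 0, giving x = 1.09 V (positive root), so V_SG = 1.93 V.
I_D = (V_DD − V_SG)/R = (14.6 − 1.93) / 4.67 = 2.71 mA.

I_D = 2.71 mA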